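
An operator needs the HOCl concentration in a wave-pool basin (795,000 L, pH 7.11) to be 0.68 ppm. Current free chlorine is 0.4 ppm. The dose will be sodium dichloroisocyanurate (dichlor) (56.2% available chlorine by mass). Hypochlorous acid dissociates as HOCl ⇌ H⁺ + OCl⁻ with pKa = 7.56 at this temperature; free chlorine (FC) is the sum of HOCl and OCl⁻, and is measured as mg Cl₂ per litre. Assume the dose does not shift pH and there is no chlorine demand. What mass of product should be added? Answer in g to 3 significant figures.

737 g

[OCl⁻]/[HOCl] = 10^(pH − pKa) = 10^(7.11 − 7.56) = 0.3548; fraction as HOCl = 1/(1 + 0.3548) = 0.7381.
Free chlorine required for 0.68 ppm HOCl: 0.68 / 0.7381 = 0.9213 ppm.
FC to add: 0.9213 − 0.4 = 0.5213 mg/L as Cl₂.
Cl₂ equivalent: 0.5213 mg/L × 795,000 L = 414.4 g.
Product at 56.2% available Cl: 414.4 / 0.562 = 737.4 g.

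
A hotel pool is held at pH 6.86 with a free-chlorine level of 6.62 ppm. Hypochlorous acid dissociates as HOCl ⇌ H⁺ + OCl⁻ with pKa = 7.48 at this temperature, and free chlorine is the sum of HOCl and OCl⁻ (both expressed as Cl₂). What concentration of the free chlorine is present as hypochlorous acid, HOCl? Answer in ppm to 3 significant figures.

[OCl⁻]/[HOCl] = 10^(pH − pKa) = 10^(6.86 − 7.48) = 10^-0.62 = 0.2399.
Fraction as HOCl = 1 / (1 + 0.2399) = 0.8065.
HOCl = 0.8065 × 6.62 ppm = 5.339 ppm.

5.34 ppm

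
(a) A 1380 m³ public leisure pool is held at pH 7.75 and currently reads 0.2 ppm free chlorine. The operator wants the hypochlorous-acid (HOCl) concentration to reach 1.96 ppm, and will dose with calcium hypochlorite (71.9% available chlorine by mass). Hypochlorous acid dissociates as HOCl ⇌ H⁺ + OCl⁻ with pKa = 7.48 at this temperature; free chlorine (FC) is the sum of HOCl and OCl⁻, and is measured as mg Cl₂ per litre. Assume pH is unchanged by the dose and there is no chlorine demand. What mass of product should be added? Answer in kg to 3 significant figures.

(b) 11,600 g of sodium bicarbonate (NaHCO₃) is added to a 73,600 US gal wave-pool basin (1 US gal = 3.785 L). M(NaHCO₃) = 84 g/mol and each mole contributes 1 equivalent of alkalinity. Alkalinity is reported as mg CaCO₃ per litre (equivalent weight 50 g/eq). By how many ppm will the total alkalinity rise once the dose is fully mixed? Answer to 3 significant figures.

(a) 10.4 kg; (b) 24.8 ppm

(a) Volume: 1380 m³ = 1,380,000 L.
(a) [OCl⁻]/[HOCl] = 10^(pH − pKa) = 10^(7.75 − 7.48) = 1.862; fraction as HOCl = 1/(1 + 1.862) = 0.3494.
(a) Free chlorine required for 1.96 ppm HOCl: 1.96 / 0.3494 = 5.61 ppm.
(a) FC to add: 5.61 − 0.2 = 5.41 mg/L as Cl₂.
(a) Cl₂ equivalent: 5.41 mg/L × 1,380,000 L = 7465 g.
(a) Product at 71.9% available Cl: 7465 / 0.719 = 10,380 g.

(b) Volume: 73,600 US gal × 3.785 L/gal = 278,576 L.
(b) Moles of NaHCO₃: 11,600 g ÷ 84 g/mol = 138.1 mol → 138.1 eq of alkalinity.
(b) As CaCO₃: 138.1 eq × 50 g/eq = 6905 g.
(b) Rise: 6905 g / 278,576 L × 1000 = 24.79 mg/L.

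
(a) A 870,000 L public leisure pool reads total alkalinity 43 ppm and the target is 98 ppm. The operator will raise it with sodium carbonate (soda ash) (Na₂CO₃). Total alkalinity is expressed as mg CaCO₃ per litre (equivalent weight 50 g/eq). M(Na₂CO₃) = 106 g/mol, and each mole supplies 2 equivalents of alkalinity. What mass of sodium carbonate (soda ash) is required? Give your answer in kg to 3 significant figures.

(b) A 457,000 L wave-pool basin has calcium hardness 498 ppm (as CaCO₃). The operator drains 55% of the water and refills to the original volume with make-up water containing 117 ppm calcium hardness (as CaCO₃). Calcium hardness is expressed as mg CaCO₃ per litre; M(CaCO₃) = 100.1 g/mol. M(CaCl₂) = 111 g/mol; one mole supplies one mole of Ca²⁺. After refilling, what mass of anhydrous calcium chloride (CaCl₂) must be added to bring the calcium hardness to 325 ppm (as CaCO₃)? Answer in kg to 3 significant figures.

(a) Alkalinity to add: (98 − 43) = 55 mg/L as CaCO₃ × 870,000 L = 47,850 g as CaCO₃.
(a) Equivalents: 47,850 g ÷ 50 g/eq = 957 eq.
(a) Each mole of Na₂CO₃ supplies 2 eq, so 957 / 2 = 478.5 mol.
(a) Mass: 478.5 mol × 106 g/mol = 50,720 g.

(b) After draining 55% and refilling: 498 × 0.45 + 117 × 0.55 = 288.45 ppm.
(b) Deficit to target: 325 − 288.45 = 36.55 mg/L.
(b) As CaCO₃: 36.55 mg/L × 457,000 L = 16,700 g; ÷ 100.1 = 166.9 mol Ca²⁺.
(b) Mass: 166.9 × 111 = 18,520 g.

(a) 50.7 kg; (b) 18.5 kg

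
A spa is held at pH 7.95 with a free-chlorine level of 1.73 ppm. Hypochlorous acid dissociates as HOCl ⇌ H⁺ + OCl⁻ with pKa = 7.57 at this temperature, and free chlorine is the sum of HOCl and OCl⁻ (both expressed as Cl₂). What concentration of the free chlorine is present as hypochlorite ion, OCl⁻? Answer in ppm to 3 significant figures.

[OCl⁻]/[HOCl] = 10^(pH − pKa) = 10^(7.95 − 7.57) = 10^0.38 = 2.399.
Fraction as HOCl = 1 / (1 + 2.399) = 0.2942.
OCl⁻ = (1 − 0.2942) × 1.73 ppm = 1.221 ppm.

1.22 ppm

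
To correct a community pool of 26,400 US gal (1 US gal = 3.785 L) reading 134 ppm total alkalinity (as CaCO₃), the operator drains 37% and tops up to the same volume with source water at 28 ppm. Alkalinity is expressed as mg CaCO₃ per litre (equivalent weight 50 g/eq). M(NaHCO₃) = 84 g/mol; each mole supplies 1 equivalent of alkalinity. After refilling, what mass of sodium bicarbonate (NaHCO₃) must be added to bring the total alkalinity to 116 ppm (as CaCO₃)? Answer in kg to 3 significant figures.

Volume: 26,400 US gal × 3.785 L/gal = 99,924 L.
After draining 37% and refilling: 134 × 0.63 + 28 × 0.37 = 94.78 ppm.
Deficit to target: 116 − 94.78 = 21.22 mg/L.
As CaCO₃: 21.22 mg/L × 99,924 L = 2120 g; ÷ 50 g/eq ÷ 1 = 42.41 mol NaHCO₃.
Mass: 42.41 × 84 = 3562 g.

3.56 kg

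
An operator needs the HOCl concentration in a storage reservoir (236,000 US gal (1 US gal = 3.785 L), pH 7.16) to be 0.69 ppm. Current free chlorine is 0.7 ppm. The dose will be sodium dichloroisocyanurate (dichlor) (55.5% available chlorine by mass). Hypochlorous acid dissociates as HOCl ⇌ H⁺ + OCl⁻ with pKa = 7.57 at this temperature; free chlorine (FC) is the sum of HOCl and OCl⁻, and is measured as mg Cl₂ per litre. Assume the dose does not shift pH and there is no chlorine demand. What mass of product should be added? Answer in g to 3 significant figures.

416 g

Volume: 236,000 US gal × 3.785 L/gal = 893,260 L.
[OCl⁻]/[HOCl] = 10^(pH − pKa) = 10^(7.16 − 7.57) = 0.389; fraction as HOCl = 1/(1 + 0.389) = 0.7199.
Free chlorine required for 0.69 ppm HOCl: 0.69 / 0.7199 = 0.9584 ppm.
FC to add: 0.9584 − 0.7 = 0.2584 mg/L as Cl₂.
Cl₂ equivalent: 0.2584 mg/L × 893,260 L = 230.9 g.
Product at 55.5% available Cl: 230.9 / 0.555 = 416 g.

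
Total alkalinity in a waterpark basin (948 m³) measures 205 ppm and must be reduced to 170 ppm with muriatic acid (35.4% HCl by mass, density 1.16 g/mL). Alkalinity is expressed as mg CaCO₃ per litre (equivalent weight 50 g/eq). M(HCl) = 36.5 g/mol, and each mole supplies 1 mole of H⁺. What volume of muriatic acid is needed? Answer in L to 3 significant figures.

59.0 L

Volume: 948 m³ = 948,000 L.
Alkalinity to neutralize: (205 − 170) = 35 mg/L as CaCO₃ × 948,000 L = 33,180 g as CaCO₃.
Equivalents of H⁺ required: 33,180 ÷ 50 g/eq = 663.6 eq = 663.6 mol HCl.
Mass of HCl: 663.6 × 36.5 = 24,220 g.
Mass of 35.4% solution: 24,220 / 0.354 = 68,420 g.
Volume: 68,420 g ÷ 1.16 g/mL = 58,980 mL.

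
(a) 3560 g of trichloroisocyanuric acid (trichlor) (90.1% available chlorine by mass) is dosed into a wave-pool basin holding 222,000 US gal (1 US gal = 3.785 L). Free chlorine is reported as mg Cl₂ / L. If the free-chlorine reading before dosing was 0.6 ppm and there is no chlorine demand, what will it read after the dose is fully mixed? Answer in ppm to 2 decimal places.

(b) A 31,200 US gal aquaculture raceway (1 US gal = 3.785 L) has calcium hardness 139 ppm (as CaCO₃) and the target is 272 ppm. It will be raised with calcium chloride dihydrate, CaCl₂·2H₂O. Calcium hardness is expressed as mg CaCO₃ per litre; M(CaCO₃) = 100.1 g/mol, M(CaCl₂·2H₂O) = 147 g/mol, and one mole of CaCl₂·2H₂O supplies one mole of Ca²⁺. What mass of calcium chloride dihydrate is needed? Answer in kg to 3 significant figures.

(a) Volume: 222,000 US gal × 3.785 L/gal = 840,270 L.
(a) Available chlorine delivered: 3560 g × 0.901 = 3208 g as Cl₂.
(a) Concentration rise: 3208 g / 840,270 L = 3.817 mg/L = 3.82 ppm.
(a) Final FC: 0.6 + 3.82 = 4.42 ppm.

(b) Volume: 31,200 US gal × 3.785 L/gal = 118,092 L.
(b) Hardness to add: (272 − 139) = 133 mg/L as CaCO₃ × 118,092 L = 15,710 g as CaCO₃.
(b) Moles of Ca²⁺ (1 mol Ca²⁺ ≡ 1 mol CaCO₃): 15,710 / 100.1 g/mol = 156.9 mol.
(b) Mass of CaCl₂·2H₂O: 156.9 × 147 = 23,070 g.

(a) 4.42 ppm; (b) 23.1 kg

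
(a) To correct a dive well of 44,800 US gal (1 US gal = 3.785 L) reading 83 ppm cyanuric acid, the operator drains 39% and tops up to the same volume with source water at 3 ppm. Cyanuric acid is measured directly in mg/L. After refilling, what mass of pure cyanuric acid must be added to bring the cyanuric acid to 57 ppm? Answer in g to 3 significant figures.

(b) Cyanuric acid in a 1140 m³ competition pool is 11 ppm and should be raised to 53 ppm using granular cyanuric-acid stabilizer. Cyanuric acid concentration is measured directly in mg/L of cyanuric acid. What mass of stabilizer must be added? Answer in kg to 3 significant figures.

(a) Volume: 44,800 US gal × 3.785 L/gal = 169,568 L.
(a) After draining 39% and refilling: 83 × 0.61 + 3 × 0.39 = 51.8 ppm.
(a) Deficit to target: 57 − 51.8 = 5.2 mg/L.
(a) Mass: 5.2 mg/L × 169,568 L = 881.8 g cyanuric acid.

(b) Volume: 1140 m³ = 1,140,000 L.
(b) CYA to add: (53 − 11) = 42 mg/L × 1,140,000 L = 47,880 g cyanuric acid.

(a) 882 g; (b) 47.9 kg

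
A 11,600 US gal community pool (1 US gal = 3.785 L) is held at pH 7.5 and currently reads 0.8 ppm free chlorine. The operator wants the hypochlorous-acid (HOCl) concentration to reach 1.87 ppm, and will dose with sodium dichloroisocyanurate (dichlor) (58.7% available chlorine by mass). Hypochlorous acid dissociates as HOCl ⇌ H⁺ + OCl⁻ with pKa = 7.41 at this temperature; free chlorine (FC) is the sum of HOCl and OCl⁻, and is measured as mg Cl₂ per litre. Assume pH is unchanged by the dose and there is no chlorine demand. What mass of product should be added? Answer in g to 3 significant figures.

252 g

Volume: 11,600 US gal × 3.785 L/gal = 43,906 L.
[OCl⁻]/[HOCl] = 10^(pH − pKa) = 10^(7.5 − 7.41) = 1.23; fraction as HOCl = 1/(1 + 1.23) = 0.4484.
Free chlorine required for 1.87 ppm HOCl: 1.87 / 0.4484 = 4.171 ppm.
FC to add: 4.171 − 0.8 = 3.371 mg/L as Cl₂.
Cl₂ equivalent: 3.371 mg/L × 43,906 L = 148 g.
Product at 58.7% available Cl: 148 / 0.587 = 252.1 g.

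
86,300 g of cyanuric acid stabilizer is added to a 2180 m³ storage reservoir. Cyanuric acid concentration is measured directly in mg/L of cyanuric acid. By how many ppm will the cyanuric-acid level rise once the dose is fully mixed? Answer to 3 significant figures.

Volume: 2180 m³ = 2,180,000 L.
Rise: 86,300 g / 2,180,000 L × 1000 = 39.59 mg/L.

39.6 ppm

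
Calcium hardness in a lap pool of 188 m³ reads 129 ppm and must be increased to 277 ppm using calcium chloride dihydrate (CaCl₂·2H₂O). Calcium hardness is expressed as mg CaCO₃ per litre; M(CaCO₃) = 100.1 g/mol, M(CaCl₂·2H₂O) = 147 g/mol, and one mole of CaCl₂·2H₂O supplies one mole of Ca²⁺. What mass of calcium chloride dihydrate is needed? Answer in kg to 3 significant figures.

40.9 kg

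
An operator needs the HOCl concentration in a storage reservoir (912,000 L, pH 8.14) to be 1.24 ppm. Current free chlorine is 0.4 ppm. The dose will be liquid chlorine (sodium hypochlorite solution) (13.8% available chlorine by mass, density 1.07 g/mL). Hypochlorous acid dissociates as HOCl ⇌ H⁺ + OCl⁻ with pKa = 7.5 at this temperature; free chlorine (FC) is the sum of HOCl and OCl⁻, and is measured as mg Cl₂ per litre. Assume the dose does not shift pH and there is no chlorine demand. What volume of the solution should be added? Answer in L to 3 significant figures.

38.6 L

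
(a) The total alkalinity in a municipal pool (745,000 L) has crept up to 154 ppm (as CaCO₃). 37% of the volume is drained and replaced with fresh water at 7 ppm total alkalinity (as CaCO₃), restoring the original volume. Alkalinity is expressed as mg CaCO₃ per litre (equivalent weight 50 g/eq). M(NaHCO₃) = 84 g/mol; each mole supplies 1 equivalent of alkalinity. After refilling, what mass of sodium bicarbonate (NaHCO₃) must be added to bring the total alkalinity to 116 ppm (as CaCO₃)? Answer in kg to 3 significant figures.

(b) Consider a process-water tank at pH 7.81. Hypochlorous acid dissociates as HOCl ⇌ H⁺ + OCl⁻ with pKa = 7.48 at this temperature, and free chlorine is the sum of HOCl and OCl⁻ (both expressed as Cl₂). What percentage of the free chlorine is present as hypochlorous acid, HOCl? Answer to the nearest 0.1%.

(a) 20.5 kg; (b) 31.9%

(a) After draining 37% and refilling: 154 × 0.63 + 7 × 0.37 = 99.61 ppm.
(a) Deficit to target: 116 − 99.61 = 16.39 mg/L.
(a) As CaCO₃: 16.39 mg/L × 745,000 L = 12,210 g; ÷ 50 g/eq ÷ 1 = 244.2 mol NaHCO₃.
(a) Mass: 244.2 × 84 = 20,510 g.

(b) [OCl⁻]/[HOCl] = 10^(pH − pKa) = 10^(7.81 − 7.48) = 10^0.33 = 2.138.
(b) Fraction as HOCl = 1 / (1 + 2.138) = 0.3187.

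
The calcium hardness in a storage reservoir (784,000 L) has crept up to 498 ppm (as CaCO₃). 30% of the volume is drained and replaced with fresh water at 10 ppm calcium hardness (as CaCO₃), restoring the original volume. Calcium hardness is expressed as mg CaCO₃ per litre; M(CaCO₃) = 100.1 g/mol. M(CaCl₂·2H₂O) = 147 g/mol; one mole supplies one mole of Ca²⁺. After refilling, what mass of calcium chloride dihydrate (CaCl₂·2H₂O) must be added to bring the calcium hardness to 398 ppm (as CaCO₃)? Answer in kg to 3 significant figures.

53.4 kg

After draining 30% and refilling: 498 × 0.70 + 10 × 0.30 = 351.6 ppm.
Deficit to target: 398 − 351.6 = 46.4 mg/L.
As CaCO₃: 46.4 mg/L × 784,000 L = 36,380 g; ÷ 100.1 = 363.4 mol Ca²⁺.
Mass: 363.4 × 147 = 53,420 g.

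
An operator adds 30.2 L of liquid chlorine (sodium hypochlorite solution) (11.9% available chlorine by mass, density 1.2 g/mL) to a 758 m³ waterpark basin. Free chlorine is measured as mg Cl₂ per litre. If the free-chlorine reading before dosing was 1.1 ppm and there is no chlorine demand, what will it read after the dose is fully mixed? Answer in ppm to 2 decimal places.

Volume: 758 m³ = 758,000 L.
Mass of solution: 30.2 L × 1000 mL/L × 1.2 g/mL = 36,240 g.
Available chlorine delivered: 36,240 g × 0.119 = 4313 g as Cl₂.
Concentration rise: 4313 g / 758,000 L = 5.689 mg/L = 5.69 ppm.
Final FC: 1.1 + 5.69 = 6.79 ppm.

6.79 ppm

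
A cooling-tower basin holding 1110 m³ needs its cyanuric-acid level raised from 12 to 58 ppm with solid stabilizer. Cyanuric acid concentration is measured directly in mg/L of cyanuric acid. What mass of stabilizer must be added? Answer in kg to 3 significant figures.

Volume: 1110 m³ = 1,110,000 L.
CYA to add: (58 − 12) = 46 mg/L × 1,110,000 L = 51,060 g cyanuric acid.

51.1 kg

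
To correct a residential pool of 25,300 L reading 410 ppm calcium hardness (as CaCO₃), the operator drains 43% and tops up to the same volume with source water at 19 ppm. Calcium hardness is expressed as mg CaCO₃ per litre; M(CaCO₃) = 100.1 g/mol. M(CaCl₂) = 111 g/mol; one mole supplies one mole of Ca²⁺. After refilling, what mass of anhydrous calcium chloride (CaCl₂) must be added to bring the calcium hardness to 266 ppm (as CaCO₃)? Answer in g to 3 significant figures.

677 g

After draining 43% and refilling: 410 × 0.57 + 19 × 0.43 = 241.87 ppm.
Deficit to target: 266 − 241.87 = 24.13 mg/L.
As CaCO₃: 24.13 mg/L × 25,300 L = 610.5 g; ÷ 100.1 = 6.099 mol Ca²⁺.
Mass: 6.099 × 111 = 677 g.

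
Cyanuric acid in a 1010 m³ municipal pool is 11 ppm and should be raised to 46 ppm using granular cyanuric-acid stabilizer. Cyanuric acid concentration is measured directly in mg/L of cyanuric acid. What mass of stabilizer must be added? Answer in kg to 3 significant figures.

Volume: 1010 m³ = 1,010,000 L.
CYA to add: (46 − 11) = 35 mg/L × 1,010,000 L = 35,350 g cyanuric acid.

35.4 kg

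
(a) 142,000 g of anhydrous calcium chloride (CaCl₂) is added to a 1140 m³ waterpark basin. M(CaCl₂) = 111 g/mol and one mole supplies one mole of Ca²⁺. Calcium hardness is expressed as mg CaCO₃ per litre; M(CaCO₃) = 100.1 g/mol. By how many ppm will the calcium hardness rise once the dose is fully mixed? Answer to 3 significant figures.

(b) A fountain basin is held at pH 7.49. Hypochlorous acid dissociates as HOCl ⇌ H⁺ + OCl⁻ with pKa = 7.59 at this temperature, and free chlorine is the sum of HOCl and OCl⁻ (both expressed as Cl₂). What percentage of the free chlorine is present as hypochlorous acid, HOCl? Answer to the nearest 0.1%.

(a) 112 ppm; (b) 55.7%

(a) Volume: 1140 m³ = 1,140,000 L.
(a) Moles of Ca²⁺: 142,000 g ÷ 111 g/mol = 1279 mol.
(a) As CaCO₃: 1279 mol × 100.1 g/mol = 128,100 g.
(a) Rise: 128,100 g / 1,140,000 L × 1000 = 112.3 mg/L.

(b) [OCl⁻]/[HOCl] = 10^(pH − pKa) = 10^(7.49 − 7.59) = 10^-0.10 = 0.7943.
(b) Fraction as HOCl = 1 / (1 + 0.7943) = 0.5573.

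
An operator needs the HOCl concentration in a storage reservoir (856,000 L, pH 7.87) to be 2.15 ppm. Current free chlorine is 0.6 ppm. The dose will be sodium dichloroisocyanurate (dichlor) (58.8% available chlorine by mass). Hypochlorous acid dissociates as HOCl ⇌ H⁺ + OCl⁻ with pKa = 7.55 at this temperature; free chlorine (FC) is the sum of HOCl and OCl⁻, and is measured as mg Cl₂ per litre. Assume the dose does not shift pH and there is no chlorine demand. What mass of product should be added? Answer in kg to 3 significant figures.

[OCl⁻]/[HOCl] = 10^(pH − pKa) = 10^(7.87 − 7.55) = 2.089; fraction as HOCl = 1/(1 + 2.089) = 0.3237.
Free chlorine required for 2.15 ppm HOCl: 2.15 / 0.3237 = 6.642 ppm.
FC to add: 6.642 − 0.6 = 6.042 mg/L as Cl₂.
Cl₂ equivalent: 6.042 mg/L × 856,000 L = 5172 g.
Product at 58.8% available Cl: 5172 / 0.588 = 8796 g.

8.80 kg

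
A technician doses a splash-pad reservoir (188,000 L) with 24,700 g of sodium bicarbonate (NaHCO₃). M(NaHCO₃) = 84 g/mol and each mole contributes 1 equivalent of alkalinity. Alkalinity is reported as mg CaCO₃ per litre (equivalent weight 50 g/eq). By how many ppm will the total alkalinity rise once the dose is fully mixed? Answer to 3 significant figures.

78.2 ppm

Moles of NaHCO₃: 24,700 g ÷ 84 g/mol = 294 mol → 294 eq of alkalinity.
As CaCO₃: 294 eq × 50 g/eq = 14,700 g.
Rise: 14,700 g / 188,000 L × 1000 = 78.2 mg/L.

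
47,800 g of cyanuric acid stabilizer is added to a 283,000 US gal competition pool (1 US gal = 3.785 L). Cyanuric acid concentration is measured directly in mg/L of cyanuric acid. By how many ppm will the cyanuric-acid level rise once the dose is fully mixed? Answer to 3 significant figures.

Volume: 283,000 US gal × 3.785 L/gal = 1,071,155 L.
Rise: 47,800 g / 1,071,155 L × 1000 = 44.62 mg/L.

44.6 ppm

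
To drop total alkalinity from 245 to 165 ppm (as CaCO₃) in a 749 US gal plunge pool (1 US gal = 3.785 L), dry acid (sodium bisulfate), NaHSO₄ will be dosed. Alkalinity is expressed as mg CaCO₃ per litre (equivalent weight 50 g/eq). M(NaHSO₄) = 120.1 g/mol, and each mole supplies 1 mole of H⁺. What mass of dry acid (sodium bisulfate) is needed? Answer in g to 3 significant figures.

545 g

Volume: 749 US gal × 3.785 L/gal = 2,835 L.
Alkalinity to neutralize: (245 − 165) = 80 mg/L as CaCO₃ × 2,835 L = 226.8 g as CaCO₃.
Equivalents of H⁺ required: 226.8 ÷ 50 g/eq = 4.536 eq = 4.536 mol NaHSO₄.
Mass of NaHSO₄: 4.536 × 120.1 = 544.8 g.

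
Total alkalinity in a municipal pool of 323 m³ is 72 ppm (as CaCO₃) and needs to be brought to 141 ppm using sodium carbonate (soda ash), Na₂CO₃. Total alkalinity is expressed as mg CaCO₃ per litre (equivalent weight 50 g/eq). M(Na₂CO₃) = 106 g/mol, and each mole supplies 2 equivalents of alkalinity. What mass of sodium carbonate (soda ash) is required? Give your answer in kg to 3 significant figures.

Volume: 323 m³ = 323,000 L.
Alkalinity to add: (141 − 72) = 69 mg/L as CaCO₃ × 323,000 L = 22,290 g as CaCO₃.
Equivalents: 22,290 g ÷ 50 g/eq = 445.7 eq.
Each mole of Na₂CO₃ supplies 2 eq, so 445.7 / 2 = 222.9 mol.
Mass: 222.9 mol × 106 g/mol = 23,620 g.

23.6 kg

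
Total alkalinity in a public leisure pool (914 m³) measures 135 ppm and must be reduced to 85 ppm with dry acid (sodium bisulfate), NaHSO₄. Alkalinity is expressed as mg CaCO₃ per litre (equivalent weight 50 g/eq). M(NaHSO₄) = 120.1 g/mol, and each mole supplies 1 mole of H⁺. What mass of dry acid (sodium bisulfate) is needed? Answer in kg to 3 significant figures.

Volume: 914 m³ = 914,000 L.
Alkalinity to neutralize: (135 − 85) = 50 mg/L as CaCO₃ × 914,000 L = 45,700 g as CaCO₃.
Equivalents of H⁺ required: 45,700 ÷ 50 g/eq = 914 eq = 914 mol NaHSO₄.
Mass of NaHSO₄: 914 × 120.1 = 109,800 g.

110 kg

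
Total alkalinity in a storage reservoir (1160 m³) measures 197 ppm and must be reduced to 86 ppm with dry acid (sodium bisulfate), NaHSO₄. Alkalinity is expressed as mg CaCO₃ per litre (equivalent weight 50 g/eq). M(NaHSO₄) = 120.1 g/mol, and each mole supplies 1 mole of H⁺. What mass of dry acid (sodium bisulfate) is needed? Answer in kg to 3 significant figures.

309 kg

Volume: 1160 m³ = 1,160,000 L.
Alkalinity to neutralize: (197 − 86) = 111 mg/L as CaCO₃ × 1,160,000 L = 128,800 g as CaCO₃.
Equivalents of H⁺ required: 128,800 ÷ 50 g/eq = 2575 eq = 2575 mol NaHSO₄.
Mass of NaHSO₄: 2575 × 120.1 = 309,300 g.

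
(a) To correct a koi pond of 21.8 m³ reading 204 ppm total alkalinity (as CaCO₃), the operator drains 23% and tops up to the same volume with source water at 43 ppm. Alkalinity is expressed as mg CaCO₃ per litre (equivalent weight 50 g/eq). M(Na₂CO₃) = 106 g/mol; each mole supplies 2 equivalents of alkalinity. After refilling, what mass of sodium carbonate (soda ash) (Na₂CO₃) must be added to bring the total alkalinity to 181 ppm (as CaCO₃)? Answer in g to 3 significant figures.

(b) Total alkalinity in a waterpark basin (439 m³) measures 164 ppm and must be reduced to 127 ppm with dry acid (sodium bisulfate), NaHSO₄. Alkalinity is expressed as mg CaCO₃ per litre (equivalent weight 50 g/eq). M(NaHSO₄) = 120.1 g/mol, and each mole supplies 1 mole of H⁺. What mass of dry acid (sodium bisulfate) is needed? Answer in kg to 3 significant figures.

(a) Volume: 21.8 m³ = 21,800 L.
(a) After draining 23% and refilling: 204 × 0.77 + 43 × 0.23 = 166.97 ppm.
(a) Deficit to target: 181 − 166.97 = 14.03 mg/L.
(a) As CaCO₃: 14.03 mg/L × 21,800 L = 305.9 g; ÷ 50 g/eq ÷ 2 = 3.059 mol Na₂CO₃.
(a) Mass: 3.059 × 106 = 324.2 g.

(b) Volume: 439 m³ = 439,000 L.
(b) Alkalinity to neutralize: (164 − 127) = 37 mg/L as CaCO₃ × 439,000 L = 16,240 g as CaCO₃.
(b) Equivalents of H⁺ required: 16,240 ÷ 50 g/eq = 324.9 eq = 324.9 mol NaHSO₄.
(b) Mass of NaHSO₄: 324.9 × 120.1 = 39,020 g.

(a) 324 g; (b) 39.0 kg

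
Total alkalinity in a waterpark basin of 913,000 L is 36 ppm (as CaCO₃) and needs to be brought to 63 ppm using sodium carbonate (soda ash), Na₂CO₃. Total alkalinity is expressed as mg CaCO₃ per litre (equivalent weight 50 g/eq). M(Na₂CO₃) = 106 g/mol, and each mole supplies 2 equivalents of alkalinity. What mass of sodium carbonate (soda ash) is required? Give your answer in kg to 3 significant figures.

Alkalinity to add: (63 − 36) = 27 mg/L as CaCO₃ × 913,000 L = 24,650 g as CaCO₃.
Equivalents: 24,650 g ÷ 50 g/eq = 493 eq.
Each mole of Na₂CO₃ supplies 2 eq, so 493 / 2 = 246.5 mol.
Mass: 246.5 mol × 106 g/mol = 26,130 g.

26.1 kg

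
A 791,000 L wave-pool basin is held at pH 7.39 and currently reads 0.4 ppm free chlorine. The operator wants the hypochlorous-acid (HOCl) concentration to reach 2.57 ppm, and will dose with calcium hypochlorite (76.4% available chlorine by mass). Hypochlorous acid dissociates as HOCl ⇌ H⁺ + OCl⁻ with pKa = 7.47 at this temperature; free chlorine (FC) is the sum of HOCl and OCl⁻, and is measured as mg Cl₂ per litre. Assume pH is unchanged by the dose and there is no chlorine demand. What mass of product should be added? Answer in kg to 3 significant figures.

[OCl⁻]/[HOCl] = 10^(pH − pKa) = 10^(7.39 − 7.47) = 0.8318; fraction as HOCl = 1/(1 + 0.8318) = 0.5459.
Free chlorine required for 2.57 ppm HOCl: 2.57 / 0.5459 = 4.708 ppm.
FC to add: 4.708 − 0.4 = 4.308 mg/L as Cl₂.
Cl₂ equivalent: 4.308 mg/L × 791,000 L = 3407 g.
Product at 76.4% available Cl: 3407 / 0.764 = 4460 g.

4.46 kg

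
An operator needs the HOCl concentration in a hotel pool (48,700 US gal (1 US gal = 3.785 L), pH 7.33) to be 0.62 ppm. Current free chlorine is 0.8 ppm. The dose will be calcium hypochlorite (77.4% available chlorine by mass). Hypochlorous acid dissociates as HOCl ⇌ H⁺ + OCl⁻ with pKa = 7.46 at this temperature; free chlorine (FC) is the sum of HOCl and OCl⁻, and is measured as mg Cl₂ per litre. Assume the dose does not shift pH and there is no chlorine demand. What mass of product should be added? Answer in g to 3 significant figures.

Volume: 48,700 US gal × 3.785 L/gal = 184,330 L.
[OCl⁻]/[HOCl] = 10^(pH − pKa) = 10^(7.33 − 7.46) = 0.7413; fraction as HOCl = 1/(1 + 0.7413) = 0.5743.
Free chlorine required for 0.62 ppm HOCl: 0.62 / 0.5743 = 1.08 ppm.
FC to add: 1.08 − 0.8 = 0.2796 mg/L as Cl₂.
Cl₂ equivalent: 0.2796 mg/L × 184,330 L = 51.54 g.
Product at 77.4% available Cl: 51.54 / 0.774 = 66.59 g.

66.6 g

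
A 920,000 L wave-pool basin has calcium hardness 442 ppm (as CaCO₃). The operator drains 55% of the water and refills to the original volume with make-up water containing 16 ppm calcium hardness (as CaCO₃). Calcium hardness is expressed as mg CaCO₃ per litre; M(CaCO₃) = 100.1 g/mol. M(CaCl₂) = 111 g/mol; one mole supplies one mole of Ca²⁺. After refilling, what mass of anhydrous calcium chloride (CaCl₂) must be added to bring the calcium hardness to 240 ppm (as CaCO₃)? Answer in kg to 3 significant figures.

33.0 kg

After draining 55% and refilling: 442 × 0.45 + 16 × 0.55 = 207.7 ppm.
Deficit to target: 240 − 207.7 = 32.3 mg/L.
As CaCO₃: 32.3 mg/L × 920,000 L = 29,720 g; ÷ 100.1 = 296.9 mol Ca²⁺.
Mass: 296.9 × 111 = 32,950 g.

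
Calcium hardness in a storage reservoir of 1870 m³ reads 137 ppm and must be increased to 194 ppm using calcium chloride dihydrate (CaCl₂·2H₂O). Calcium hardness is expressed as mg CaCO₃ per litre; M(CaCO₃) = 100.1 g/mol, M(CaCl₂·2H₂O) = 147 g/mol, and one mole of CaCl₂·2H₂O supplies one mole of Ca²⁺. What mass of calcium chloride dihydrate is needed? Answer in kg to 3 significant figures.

157 kg

Volume: 1870 m³ = 1,870,000 L.
Hardness to add: (194 − 137) = 57 mg/L as CaCO₃ × 1,870,000 L = 106,600 g as CaCO₃.
Moles of Ca²⁺ (1 mol Ca²⁺ ≡ 1 mol CaCO₃): 106,600 / 100.1 g/mol = 1065 mol.
Mass of CaCl₂·2H₂O: 1065 × 147 = 156,500 g.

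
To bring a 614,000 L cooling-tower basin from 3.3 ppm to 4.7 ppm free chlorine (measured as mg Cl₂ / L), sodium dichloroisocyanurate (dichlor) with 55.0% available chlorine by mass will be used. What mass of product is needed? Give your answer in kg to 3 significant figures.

Chlorine deficit: 4.7 − 3.3 = 1.4 ppm = 1.4 mg/L as Cl₂.
Cl₂ equivalent needed: 1.4 mg/L × 614,000 L = 859,600 mg = 859.6 g.
Product at 55.0% available chlorine: 859.6 / 0.55 = 1563 g.

1.56 kg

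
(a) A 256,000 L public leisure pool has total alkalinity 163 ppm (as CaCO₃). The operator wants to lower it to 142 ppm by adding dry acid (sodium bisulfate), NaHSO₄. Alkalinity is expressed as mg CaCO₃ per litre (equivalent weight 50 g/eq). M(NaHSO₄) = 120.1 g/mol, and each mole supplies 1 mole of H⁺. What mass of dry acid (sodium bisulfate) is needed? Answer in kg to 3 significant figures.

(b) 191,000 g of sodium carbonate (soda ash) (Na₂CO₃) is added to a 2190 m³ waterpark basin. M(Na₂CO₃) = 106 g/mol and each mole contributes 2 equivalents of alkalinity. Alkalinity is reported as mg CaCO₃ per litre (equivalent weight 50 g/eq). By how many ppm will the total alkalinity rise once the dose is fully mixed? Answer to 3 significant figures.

(a) Alkalinity to neutralize: (163 − 142) = 21 mg/L as CaCO₃ × 256,000 L = 5376 g as CaCO₃.
(a) Equivalents of H⁺ required: 5376 ÷ 50 g/eq = 107.5 eq = 107.5 mol NaHSO₄.
(a) Mass of NaHSO₄: 107.5 × 120.1 = 12,910 g.

(b) Volume: 2190 m³ = 2,190,000 L.
(b) Moles of Na₂CO₃: 191,000 g ÷ 106 g/mol = 1802 mol → 3604 eq of alkalinity.
(b) As CaCO₃: 3604 eq × 50 g/eq = 180,200 g.
(b) Rise: 180,200 g / 2,190,000 L × 1000 = 82.28 mg/L.

(a) 12.9 kg; (b) 82.3 ppm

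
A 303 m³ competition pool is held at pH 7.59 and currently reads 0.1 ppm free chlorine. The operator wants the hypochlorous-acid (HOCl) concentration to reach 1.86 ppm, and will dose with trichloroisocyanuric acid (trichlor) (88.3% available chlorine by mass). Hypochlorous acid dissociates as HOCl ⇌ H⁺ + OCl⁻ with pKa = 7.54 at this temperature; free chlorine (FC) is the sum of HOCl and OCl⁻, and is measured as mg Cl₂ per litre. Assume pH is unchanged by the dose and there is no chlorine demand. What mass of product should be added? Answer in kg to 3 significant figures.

Volume: 303 m³ = 303,000 L.
[OCl⁻]/[HOCl] = 10^(pH − pKa) = 10^(7.59 − 7.54) = 1.122; fraction as HOCl = 1/(1 + 1.122) = 0.4712.
Free chlorine required for 1.86 ppm HOCl: 1.86 / 0.4712 = 3.947 ppm.
FC to add: 3.947 − 0.1 = 3.847 mg/L as Cl₂.
Cl₂ equivalent: 3.847 mg/L × 303,000 L = 1166 g.
Product at 88.3% available Cl: 1166 / 0.883 = 1320 g.

1.32 kg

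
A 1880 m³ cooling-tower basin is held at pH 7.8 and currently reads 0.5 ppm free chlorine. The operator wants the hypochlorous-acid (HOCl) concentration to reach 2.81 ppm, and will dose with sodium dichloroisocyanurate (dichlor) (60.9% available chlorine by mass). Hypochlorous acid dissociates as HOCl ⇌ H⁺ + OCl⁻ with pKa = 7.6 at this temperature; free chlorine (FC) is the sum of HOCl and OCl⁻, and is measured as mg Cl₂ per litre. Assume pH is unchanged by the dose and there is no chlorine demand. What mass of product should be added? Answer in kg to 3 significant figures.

20.9 kg

Volume: 1880 m³ = 1,880,000 L.
[OCl⁻]/[HOCl] = 10^(pH − pKa) = 10^(7.8 − 7.6) = 1.585; fraction as HOCl = 1/(1 + 1.585) = 0.3869.
Free chlorine required for 2.81 ppm HOCl: 2.81 / 0.3869 = 7.264 ppm.
FC to add: 7.264 − 0.5 = 6.764 mg/L as Cl₂.
Cl₂ equivalent: 6.764 mg/L × 1,880,000 L = 12,720 g.
Product at 60.9% available Cl: 12,720 / 0.609 = 20,880 g.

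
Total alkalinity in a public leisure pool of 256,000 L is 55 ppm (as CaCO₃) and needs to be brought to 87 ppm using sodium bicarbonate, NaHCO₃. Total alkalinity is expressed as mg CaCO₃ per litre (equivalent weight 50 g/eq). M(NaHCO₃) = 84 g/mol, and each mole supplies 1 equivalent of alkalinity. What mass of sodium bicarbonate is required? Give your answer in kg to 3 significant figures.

Alkalinity to add: (87 − 55) = 32 mg/L as CaCO₃ × 256,000 L = 8192 g as CaCO₃.
Equivalents: 8192 g ÷ 50 g/eq = 163.8 eq.
NaHCO₃ supplies 1 eq per mole → 163.8 mol.
Mass: 163.8 mol × 84 g/mol = 13,760 g.

13.8 kg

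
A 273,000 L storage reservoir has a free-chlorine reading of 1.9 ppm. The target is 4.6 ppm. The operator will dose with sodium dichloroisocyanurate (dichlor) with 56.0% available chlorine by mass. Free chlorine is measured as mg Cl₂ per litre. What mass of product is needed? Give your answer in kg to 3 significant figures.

Chlorine deficit: 4.6 − 1.9 = 2.7 ppm = 2.7 mg/L as Cl₂.
Cl₂ equivalent needed: 2.7 mg/L × 273,000 L = 737,100 mg = 737.1 g.
Product at 56.0% available chlorine: 737.1 / 0.56 = 1316 g.

1.32 kg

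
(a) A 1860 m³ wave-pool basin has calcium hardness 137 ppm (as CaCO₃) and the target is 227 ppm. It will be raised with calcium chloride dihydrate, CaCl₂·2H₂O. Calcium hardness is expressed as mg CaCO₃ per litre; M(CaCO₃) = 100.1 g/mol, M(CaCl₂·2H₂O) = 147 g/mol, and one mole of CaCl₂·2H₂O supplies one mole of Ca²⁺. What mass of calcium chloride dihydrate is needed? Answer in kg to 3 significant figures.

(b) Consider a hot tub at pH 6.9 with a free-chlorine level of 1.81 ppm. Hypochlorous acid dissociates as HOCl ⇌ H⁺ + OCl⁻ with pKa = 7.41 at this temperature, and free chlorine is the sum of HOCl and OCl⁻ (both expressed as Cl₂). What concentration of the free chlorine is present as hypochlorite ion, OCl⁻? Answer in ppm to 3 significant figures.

(a) Volume: 1860 m³ = 1,860,000 L.
(a) Hardness to add: (227 − 137) = 90 mg/L as CaCO₃ × 1,860,000 L = 167,400 g as CaCO₃.
(a) Moles of Ca²⁺ (1 mol Ca²⁺ ≡ 1 mol CaCO₃): 167,400 / 100.1 g/mol = 1672 mol.
(a) Mass of CaCl₂·2H₂O: 1672 × 147 = 245,800 g.

(b) [OCl⁻]/[HOCl] = 10^(pH − pKa) = 10^(6.9 − 7.41) = 10^-0.51 = 0.309.
(b) Fraction as HOCl = 1 / (1 + 0.309) = 0.7639.
(b) OCl⁻ = (1 − 0.7639) × 1.81 ppm = 0.4273 ppm.

(a) 246 kg; (b) 0.427 ppm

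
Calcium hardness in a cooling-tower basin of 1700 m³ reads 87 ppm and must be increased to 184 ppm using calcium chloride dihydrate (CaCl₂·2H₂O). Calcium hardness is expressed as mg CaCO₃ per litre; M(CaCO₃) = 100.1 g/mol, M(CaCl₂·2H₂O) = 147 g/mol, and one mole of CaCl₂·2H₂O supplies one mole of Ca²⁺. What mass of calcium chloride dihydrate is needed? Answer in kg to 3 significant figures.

242 kg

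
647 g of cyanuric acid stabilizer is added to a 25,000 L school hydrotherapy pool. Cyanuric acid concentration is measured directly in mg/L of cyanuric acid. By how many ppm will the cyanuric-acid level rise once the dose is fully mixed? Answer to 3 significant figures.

Rise: 647 g / 25,000 L × 1000 = 25.88 mg/L.

25.9 ppm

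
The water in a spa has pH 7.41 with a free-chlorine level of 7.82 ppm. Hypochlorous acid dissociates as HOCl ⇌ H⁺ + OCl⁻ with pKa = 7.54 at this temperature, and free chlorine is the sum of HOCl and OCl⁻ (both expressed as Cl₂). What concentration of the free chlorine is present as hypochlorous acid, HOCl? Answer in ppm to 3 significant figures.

[OCl⁻]/[HOCl] = 10^(pH − pKa) = 10^(7.41 − 7.54) = 10^-0.13 = 0.7413.
Fraction as HOCl = 1 / (1 + 0.7413) = 0.5743.
HOCl = 0.5743 × 7.82 ppm = 4.491 ppm.

4.49 ppm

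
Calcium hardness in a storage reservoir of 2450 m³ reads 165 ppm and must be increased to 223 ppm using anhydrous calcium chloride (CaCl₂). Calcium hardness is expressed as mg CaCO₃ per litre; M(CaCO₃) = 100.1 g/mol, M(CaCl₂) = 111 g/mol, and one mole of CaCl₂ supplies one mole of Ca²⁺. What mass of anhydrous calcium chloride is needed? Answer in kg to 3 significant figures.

158 kg

Volume: 2450 m³ = 2,450,000 L.
Hardness to add: (223 − 165) = 58 mg/L as CaCO₃ × 2,450,000 L = 142,100 g as CaCO₃.
Moles of Ca²⁺ (1 mol Ca²⁺ ≡ 1 mol CaCO₃): 142,100 / 100.1 g/mol = 1420 mol.
Mass of CaCl₂: 1420 × 111 = 157,600 g.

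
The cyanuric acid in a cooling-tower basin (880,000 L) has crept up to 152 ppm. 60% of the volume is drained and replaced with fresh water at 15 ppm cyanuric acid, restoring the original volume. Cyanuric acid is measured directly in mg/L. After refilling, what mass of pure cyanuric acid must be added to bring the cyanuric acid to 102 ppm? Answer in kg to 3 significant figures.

After draining 60% and refilling: 152 × 0.40 + 15 × 0.60 = 69.8 ppm.
Deficit to target: 102 − 69.8 = 32.2 mg/L.
Mass: 32.2 mg/L × 880,000 L = 28,340 g cyanuric acid.

28.3 kg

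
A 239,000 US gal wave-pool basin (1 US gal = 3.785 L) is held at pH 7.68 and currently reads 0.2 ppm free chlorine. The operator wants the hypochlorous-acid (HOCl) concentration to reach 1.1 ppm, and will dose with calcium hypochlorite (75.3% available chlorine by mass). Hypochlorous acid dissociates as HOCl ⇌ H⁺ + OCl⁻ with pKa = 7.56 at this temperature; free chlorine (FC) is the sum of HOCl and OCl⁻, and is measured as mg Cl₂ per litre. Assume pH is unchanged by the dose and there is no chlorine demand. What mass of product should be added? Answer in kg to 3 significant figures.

2.82 kg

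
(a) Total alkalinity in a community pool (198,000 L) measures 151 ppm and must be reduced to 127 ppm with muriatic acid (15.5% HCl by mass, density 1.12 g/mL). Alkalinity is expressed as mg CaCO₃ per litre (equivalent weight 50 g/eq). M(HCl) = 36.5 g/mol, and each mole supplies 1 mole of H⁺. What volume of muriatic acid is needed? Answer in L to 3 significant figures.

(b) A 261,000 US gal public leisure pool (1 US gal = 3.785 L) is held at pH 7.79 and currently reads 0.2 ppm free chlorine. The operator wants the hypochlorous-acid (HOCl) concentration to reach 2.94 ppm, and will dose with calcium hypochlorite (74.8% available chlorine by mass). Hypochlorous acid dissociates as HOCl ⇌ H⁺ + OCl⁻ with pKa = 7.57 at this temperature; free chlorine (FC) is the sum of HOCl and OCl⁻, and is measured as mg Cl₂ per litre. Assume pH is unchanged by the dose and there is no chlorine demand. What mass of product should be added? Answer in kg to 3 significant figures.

(a) 20.0 L; (b) 10.1 kg

(a) Alkalinity to neutralize: (151 − 127) = 24 mg/L as CaCO₃ × 198,000 L = 4752 g as CaCO₃.
(a) Equivalents of H⁺ required: 4752 ÷ 50 g/eq = 95.04 eq = 95.04 mol HCl.
(a) Mass of HCl: 95.04 × 36.5 = 3469 g.
(a) Mass of 15.5% solution: 3469 / 0.155 = 22,380 g.
(a) Volume: 22,380 g ÷ 1.12 g/mL = 19,980 mL.

(b) Volume: 261,000 US gal × 3.785 L/gal = 987,885 L.
(b) [OCl⁻]/[HOCl] = 10^(pH − pKa) = 10^(7.79 − 7.57) = 1.66; fraction as HOCl = 1/(1 + 1.66) = 0.376.
(b) Free chlorine required for 2.94 ppm HOCl: 2.94 / 0.376 = 7.819 ppm.
(b) FC to add: 7.819 − 0.2 = 7.619 mg/L as Cl₂.
(b) Cl₂ equivalent: 7.619 mg/L × 987,885 L = 7527 g.
(b) Product at 74.8% available Cl: 7527 / 0.748 = 10,060 g.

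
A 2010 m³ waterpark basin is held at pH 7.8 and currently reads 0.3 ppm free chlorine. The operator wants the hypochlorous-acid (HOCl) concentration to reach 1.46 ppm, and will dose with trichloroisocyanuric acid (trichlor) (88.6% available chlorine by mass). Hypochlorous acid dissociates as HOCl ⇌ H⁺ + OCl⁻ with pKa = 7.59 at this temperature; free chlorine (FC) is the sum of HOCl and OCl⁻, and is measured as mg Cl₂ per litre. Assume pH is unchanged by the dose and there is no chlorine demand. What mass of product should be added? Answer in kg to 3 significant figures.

Volume: 2010 m³ = 2,010,000 L.
[OCl⁻]/[HOCl] = 10^(pH − pKa) = 10^(7.8 − 7.59) = 1.622; fraction as HOCl = 1/(1 + 1.622) = 0.3814.
Free chlorine required for 1.46 ppm HOCl: 1.46 / 0.3814 = 3.828 ppm.
FC to add: 3.828 − 0.3 = 3.528 mg/L as Cl₂.
Cl₂ equivalent: 3.528 mg/L × 2,010,000 L = 7091 g.
Product at 88.6% available Cl: 7091 / 0.886 = 8003 g.

8.00 kg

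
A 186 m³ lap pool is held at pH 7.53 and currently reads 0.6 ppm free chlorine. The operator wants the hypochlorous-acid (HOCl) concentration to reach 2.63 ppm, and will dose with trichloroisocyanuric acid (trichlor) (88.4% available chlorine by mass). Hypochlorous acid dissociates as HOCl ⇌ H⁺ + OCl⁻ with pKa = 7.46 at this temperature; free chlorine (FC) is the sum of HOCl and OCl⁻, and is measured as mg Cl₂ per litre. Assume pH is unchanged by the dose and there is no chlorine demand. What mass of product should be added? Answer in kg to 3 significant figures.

1.08 kg

Volume: 186 m³ = 186,000 L.
[OCl⁻]/[HOCl] = 10^(pH − pKa) = 10^(7.53 − 7.46) = 1.175; fraction as HOCl = 1/(1 + 1.175) = 0.4598.
Free chlorine required for 2.63 ppm HOCl: 2.63 / 0.4598 = 5.72 ppm.
FC to add: 5.72 − 0.6 = 5.12 mg/L as Cl₂.
Cl₂ equivalent: 5.12 mg/L × 186,000 L = 952.3 g.
Product at 88.4% available Cl: 952.3 / 0.884 = 1077 g.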